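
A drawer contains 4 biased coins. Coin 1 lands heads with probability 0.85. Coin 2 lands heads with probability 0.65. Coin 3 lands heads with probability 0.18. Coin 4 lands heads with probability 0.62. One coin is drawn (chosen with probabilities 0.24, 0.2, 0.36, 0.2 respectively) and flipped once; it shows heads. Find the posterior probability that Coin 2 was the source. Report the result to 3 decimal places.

Posterior probability ≈ 0.249

P(heads|C1) = 0.85; P(heads|C2) = 0.65; P(heads|C3) = 0.18; P(heads|C4) = 0.62.
Prior × likelihood for each source: 0.24·0.85=0.2040, 0.2·0.65=0.1300, 0.36·0.18=0.06480, 0.2·0.62=0.1240. Summing gives P(heads) = 0.52280.
P(Coin 2 | heads) = 0.1300 / 0.52280 = 0.249.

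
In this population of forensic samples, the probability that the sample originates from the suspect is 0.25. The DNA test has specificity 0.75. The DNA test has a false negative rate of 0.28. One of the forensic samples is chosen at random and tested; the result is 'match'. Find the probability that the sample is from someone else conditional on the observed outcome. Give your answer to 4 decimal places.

Write H for 'the sample originates from the suspect'. Prior odds H:¬H = 0.25/0.75 = 0.33333. For the 'match' outcome, the likelihood ratio is 0.72/0.25 = 2.8800.
Posterior odds = 0.33333 × 2.8800 = 0.96000, so P(H|E) = 0.96000/(1+0.96000) = 0.4898. Then P(¬H|E) = 1 − 0.4898 = 0.5102.

P(¬H | E) ≈ 0.5102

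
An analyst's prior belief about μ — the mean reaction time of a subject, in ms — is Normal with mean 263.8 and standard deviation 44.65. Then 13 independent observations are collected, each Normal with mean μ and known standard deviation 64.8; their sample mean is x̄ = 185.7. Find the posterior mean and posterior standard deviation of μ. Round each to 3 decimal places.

Posterior mean ≈ 196.589; posterior SD ≈ 16.672

Prior precision 1/τ₀² = 1/44.65² = 0.00050160; data precision n/σ² = 13/64.8² = 0.00309595.
Posterior precision = 0.00050160 + 0.00309595 = 0.00359755, giving posterior SD = 1/√0.00359755 = 16.672.
Posterior mean = (0.00050160·263.8 + 0.00309595·185.7) / 0.00359755 = 196.589.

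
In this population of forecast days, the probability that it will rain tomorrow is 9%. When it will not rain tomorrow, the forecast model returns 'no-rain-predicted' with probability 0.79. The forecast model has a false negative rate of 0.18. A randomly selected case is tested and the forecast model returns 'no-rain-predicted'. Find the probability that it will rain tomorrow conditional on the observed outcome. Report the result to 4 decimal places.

Let H be the event that it will rain tomorrow. P(H) = 0.09, so P(¬H) = 0.91. With E the 'no-rain-predicted' result, P(E|H) = 0.18 and P(E|¬H) = 0.79.
P(E) = 0.18·0.09 + 0.79·0.91 = 0.016200 + 0.71890 = 0.73510.
By Bayes' theorem, P(H|E) = 0.016200 / 0.73510 = 0.0220.

P(H | E) ≈ 0.0220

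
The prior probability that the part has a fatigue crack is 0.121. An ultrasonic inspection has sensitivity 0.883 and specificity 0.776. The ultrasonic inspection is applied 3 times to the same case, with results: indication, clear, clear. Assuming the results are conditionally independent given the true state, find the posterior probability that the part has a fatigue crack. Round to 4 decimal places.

Let H be the event that the part has a fatigue crack; start with P(H) = 0.121. P('indication'|H) = 0.883, P('indication'|¬H) = 0.224.
Update on result 1 ('indication'): P(H) ← 0.883·0.1210 / (0.883·0.1210 + 0.224·0.8790) = 0.10684/0.30374 = 0.3518.
Update on result 2 ('clear'): P(H) ← 0.117·0.3518 / (0.117·0.3518 + 0.776·0.6482) = 0.041156/0.54419 = 0.0756.
Update on result 3 ('clear'): P(H) ← 0.117·0.0756 / (0.117·0.0756 + 0.776·0.9244) = 0.0088484/0.72616 = 0.0122.

Posterior P(H) ≈ 0.0122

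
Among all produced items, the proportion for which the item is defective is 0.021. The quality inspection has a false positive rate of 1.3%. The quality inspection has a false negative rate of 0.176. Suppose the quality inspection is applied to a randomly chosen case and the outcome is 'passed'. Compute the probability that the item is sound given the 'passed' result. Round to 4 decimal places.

Let H be the event that the item is defective. P(H) = 0.021, so P(¬H) = 0.979. With E the 'passed' result, P(E|H) = 0.176 and P(E|¬H) = 0.987.
P(E) = 0.176·0.021 + 0.987·0.979 = 0.0036960 + 0.96627 = 0.96997.
By Bayes' theorem, P(H|E) = 0.0036960 / 0.96997 = 0.0038. Hence P(¬H|E) = 1 − 0.0038 = 0.9962.

P(¬H | E) ≈ 0.9962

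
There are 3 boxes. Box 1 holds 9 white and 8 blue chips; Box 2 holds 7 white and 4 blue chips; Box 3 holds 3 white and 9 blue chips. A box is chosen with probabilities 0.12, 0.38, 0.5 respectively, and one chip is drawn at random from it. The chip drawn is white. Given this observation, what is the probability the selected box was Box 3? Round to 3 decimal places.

Posterior probability ≈ 0.290

P(white|Box 1) = 0.5294; P(white|Box 2) = 0.6364; P(white|Box 3) = 0.25.
Prior × likelihood for each source: 0.12·0.5294=0.06353, 0.38·0.6364=0.2418, 0.5·0.25=0.1250. Summing gives P(white) = 0.43035.
P(Box 3 | white) = 0.1250 / 0.43035 = 0.290.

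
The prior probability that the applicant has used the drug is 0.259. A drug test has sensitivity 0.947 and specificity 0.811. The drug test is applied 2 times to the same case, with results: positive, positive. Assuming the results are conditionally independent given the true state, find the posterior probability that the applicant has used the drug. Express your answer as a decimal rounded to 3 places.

Posterior P(H) ≈ 0.898

Let H be the event that the applicant has used the drug; start with P(H) = 0.259. P('positive'|H) = 0.947, P('positive'|¬H) = 0.189.
Update on result 1 ('positive'): P(H) ← 0.947·0.2590 / (0.947·0.2590 + 0.189·0.7410) = 0.24527/0.38532 = 0.6365.
Update on result 2 ('positive'): P(H) ← 0.947·0.6365 / (0.947·0.6365 + 0.189·0.3635) = 0.60280/0.67150 = 0.8977.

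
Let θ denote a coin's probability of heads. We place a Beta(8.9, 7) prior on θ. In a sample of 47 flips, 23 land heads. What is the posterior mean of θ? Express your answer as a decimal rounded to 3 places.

Posterior mean ≈ 0.507

The binomial likelihood is conjugate to the Beta prior: with 23 successes and 24 failures, the posterior is Beta(8.9+23, 7+24) = Beta(31.9, 31).
Posterior mean = α/(α+β) = 31.9/62.9 = 0.507.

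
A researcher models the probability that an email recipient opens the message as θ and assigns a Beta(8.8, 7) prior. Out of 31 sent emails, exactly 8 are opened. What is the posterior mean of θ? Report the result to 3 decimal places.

The binomial likelihood is conjugate to the Beta prior: with 8 successes and 23 failures, the posterior is Beta(8.8+8, 7+23) = Beta(16.8, 30).
Posterior mean = α/(α+β) = 16.8/46.8 = 0.359.

Posterior mean ≈ 0.359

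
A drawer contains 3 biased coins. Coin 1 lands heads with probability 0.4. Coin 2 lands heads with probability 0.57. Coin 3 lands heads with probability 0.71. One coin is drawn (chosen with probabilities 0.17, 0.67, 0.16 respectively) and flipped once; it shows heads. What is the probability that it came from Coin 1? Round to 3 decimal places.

P(heads|C1) = 0.4; P(heads|C2) = 0.57; P(heads|C3) = 0.71.
Prior × likelihood for each source: 0.17·0.4=0.06800, 0.67·0.57=0.3819, 0.16·0.71=0.1136. Summing gives P(heads) = 0.56350.
P(Coin 1 | heads) = 0.06800 / 0.56350 = 0.121.

Posterior probability ≈ 0.121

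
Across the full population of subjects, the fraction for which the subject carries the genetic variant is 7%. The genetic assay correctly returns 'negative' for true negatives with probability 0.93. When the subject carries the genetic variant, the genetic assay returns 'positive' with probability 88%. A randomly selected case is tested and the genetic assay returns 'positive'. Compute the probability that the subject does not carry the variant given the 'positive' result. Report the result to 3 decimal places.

P(¬H | E) ≈ 0.514

Let H be the event that the subject carries the genetic variant. P(H) = 0.07, so P(¬H) = 0.93. With E the 'positive' result, P(E|H) = 0.88 and P(E|¬H) = 0.07.
P(E) = 0.88·0.07 + 0.07·0.93 = 0.061600 + 0.065100 = 0.12670.
By Bayes' theorem, P(H|E) = 0.061600 / 0.12670 = 0.486. Hence P(¬H|E) = 1 − 0.486 = 0.514.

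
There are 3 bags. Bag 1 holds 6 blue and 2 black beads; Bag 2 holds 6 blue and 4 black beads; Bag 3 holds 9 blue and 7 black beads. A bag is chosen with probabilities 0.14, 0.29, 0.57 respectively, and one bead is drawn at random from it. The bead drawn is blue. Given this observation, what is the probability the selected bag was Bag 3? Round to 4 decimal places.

Posterior probability ≈ 0.5347

P(blue|Bag 1) = 0.75; P(blue|Bag 2) = 0.6; P(blue|Bag 3) = 0.5625.
Prior × likelihood for each source: 0.14·0.75=0.1050, 0.29·0.6=0.1740, 0.57·0.5625=0.3206. Summing gives P(blue) = 0.59962.
P(Bag 3 | blue) = 0.3206 / 0.59962 = 0.5347.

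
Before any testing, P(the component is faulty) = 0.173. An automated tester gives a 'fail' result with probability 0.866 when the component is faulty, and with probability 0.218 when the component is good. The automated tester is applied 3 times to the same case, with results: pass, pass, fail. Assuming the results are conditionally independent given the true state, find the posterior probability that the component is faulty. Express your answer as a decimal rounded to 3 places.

Posterior P(H) ≈ 0.024

Let H be the event that the component is faulty; start with P(H) = 0.173. P('fail'|H) = 0.866, P('fail'|¬H) = 0.218.
Update on result 1 ('pass'): P(H) ← 0.134·0.1730 / (0.134·0.1730 + 0.782·0.8270) = 0.023182/0.66990 = 0.0346.
Update on result 2 ('pass'): P(H) ← 0.134·0.0346 / (0.134·0.0346 + 0.782·0.9654) = 0.0046371/0.75958 = 0.0061.
Update on result 3 ('fail'): P(H) ← 0.866·0.0061 / (0.866·0.0061 + 0.218·0.9939) = 0.0052868/0.22196 = 0.0238.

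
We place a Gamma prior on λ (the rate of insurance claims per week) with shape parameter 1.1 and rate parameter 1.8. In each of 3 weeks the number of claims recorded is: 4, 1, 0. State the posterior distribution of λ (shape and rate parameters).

Total count ∑xᵢ = 5 over n = 3 weeks.
Gamma is conjugate to the Poisson likelihood: posterior is Gamma(shape = 1.1+5 = 6.1, rate = 1.8+3 = 4.8).

Posterior: Gamma(shape=6.1, rate=4.8)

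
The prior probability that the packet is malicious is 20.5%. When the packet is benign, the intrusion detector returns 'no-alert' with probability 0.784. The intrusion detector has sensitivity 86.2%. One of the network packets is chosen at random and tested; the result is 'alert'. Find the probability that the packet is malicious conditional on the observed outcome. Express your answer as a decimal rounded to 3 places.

Write H for 'the packet is malicious'. Prior odds H:¬H = 0.205/0.795 = 0.25786. For the 'alert' outcome, the likelihood ratio is 0.862/0.216 = 3.9907.
Posterior odds = 0.25786 × 3.9907 = 1.0291, so P(H|E) = 1.0291/(1+1.0291) = 0.507.

P(H | E) ≈ 0.507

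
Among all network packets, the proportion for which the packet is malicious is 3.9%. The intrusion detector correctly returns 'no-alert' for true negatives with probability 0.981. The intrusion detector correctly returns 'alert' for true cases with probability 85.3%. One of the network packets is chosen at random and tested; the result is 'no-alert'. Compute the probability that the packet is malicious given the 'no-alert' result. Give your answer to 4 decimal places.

Write H for 'the packet is malicious'. Prior odds H:¬H = 0.039/0.961 = 0.040583. For the 'no-alert' outcome, the likelihood ratio is 0.147/0.981 = 0.14985.
Posterior odds = 0.040583 × 0.14985 = 0.0060812, so P(H|E) = 0.0060812/(1+0.0060812) = 0.0060.

P(H | E) ≈ 0.0060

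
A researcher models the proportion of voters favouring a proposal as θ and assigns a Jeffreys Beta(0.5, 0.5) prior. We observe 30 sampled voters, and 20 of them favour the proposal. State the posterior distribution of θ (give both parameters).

Posterior: Beta(20.5, 10.5)

The binomial likelihood is conjugate to the Beta prior: with 20 successes and 10 failures, the posterior is Beta(0.5+20, 0.5+10) = Beta(20.5, 10.5).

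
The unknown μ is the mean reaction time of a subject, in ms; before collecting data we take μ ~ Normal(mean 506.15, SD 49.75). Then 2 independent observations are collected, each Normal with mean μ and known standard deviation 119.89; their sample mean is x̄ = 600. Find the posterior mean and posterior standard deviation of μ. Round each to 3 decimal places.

Posterior mean ≈ 530.191; posterior SD ≈ 42.907

Prior precision 1/τ₀² = 1/49.75² = 0.00040403; data precision n/σ² = 2/119.89² = 0.00013914.
Posterior precision = 0.00040403 + 0.00013914 = 0.00054317, giving posterior SD = 1/√0.00054317 = 42.907.
Posterior mean = (0.00040403·506.15 + 0.00013914·600) / 0.00054317 = 530.191.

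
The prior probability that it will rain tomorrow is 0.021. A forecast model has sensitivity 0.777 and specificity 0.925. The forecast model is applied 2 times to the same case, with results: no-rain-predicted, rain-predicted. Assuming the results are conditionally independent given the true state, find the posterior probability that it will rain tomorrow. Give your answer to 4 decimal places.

Posterior P(H) ≈ 0.0509

Let H be the event that it will rain tomorrow; start with P(H) = 0.021. P('rain-predicted'|H) = 0.777, P('rain-predicted'|¬H) = 0.075.
Update on result 1 ('no-rain-predicted'): P(H) ← 0.223·0.0210 / (0.223·0.0210 + 0.925·0.9790) = 0.0046830/0.91026 = 0.0051.
Update on result 2 ('rain-predicted'): P(H) ← 0.777·0.0051 / (0.777·0.0051 + 0.075·0.9949) = 0.0039974/0.078612 = 0.0509.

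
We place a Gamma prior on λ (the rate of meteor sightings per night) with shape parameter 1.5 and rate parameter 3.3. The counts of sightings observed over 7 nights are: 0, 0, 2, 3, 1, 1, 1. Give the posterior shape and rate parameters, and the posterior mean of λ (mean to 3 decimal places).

Total count ∑xᵢ = 8 over n = 7 nights.
Gamma is conjugate to the Poisson likelihood: posterior is Gamma(shape = 1.5+8 = 9.5, rate = 3.3+7 = 10.3).
Posterior mean = shape/rate = 9.5/10.3 = 0.922.

Posterior: Gamma(shape=9.5, rate=10.3); mean ≈ 0.922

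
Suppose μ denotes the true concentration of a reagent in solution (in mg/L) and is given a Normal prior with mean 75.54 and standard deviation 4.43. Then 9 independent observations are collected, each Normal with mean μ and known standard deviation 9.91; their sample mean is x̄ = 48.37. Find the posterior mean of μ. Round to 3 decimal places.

With known σ, the Normal prior is conjugate. Weight on the data is w = (n/σ²)/(n/σ² + 1/τ₀²) = 0.0916421/(0.0916421+0.0509557) = 0.64266.
Posterior mean = w·x̄ + (1−w)·μ₀ = 0.64266·48.37 + 0.35734·75.54 = 58.079.

Posterior mean ≈ 58.079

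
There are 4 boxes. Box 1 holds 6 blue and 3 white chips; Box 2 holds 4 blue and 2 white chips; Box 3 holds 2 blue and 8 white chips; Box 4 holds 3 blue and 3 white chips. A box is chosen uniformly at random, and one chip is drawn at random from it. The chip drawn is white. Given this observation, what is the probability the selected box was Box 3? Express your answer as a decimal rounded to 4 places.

P(white|Box 1) = 0.3333; P(white|Box 2) = 0.3333; P(white|Box 3) = 0.8; P(white|Box 4) = 0.5.
Prior × likelihood for each source: 0.25·0.3333=0.08333, 0.25·0.3333=0.08333, 0.25·0.8=0.2000, 0.25·0.5=0.1250. Summing gives P(white) = 0.49167.
P(Box 3 | white) = 0.2000 / 0.49167 = 0.4068.

Posterior probability ≈ 0.4068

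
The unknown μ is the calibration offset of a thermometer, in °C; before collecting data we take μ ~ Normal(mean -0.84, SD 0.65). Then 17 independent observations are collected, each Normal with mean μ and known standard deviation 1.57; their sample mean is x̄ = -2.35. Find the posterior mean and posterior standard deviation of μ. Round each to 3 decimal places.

Prior precision 1/τ₀² = 1/0.65² = 2.36686; data precision n/σ² = 17/1.57² = 6.89683.
Posterior precision = 2.36686 + 6.89683 = 9.26370, giving posterior SD = 1/√9.26370 = 0.329.
Posterior mean = (2.36686·-0.84 + 6.89683·-2.35) / 9.26370 = -1.964.

Posterior mean ≈ -1.964; posterior SD ≈ 0.329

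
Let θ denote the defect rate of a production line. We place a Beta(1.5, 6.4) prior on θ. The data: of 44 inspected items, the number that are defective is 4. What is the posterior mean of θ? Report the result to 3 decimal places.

Posterior mean ≈ 0.106

The binomial likelihood is conjugate to the Beta prior: with 4 successes and 40 failures, the posterior is Beta(1.5+4, 6.4+40) = Beta(5.5, 46.4).
E[θ | data] = 5.5/(5.5+46.4) = 0.106.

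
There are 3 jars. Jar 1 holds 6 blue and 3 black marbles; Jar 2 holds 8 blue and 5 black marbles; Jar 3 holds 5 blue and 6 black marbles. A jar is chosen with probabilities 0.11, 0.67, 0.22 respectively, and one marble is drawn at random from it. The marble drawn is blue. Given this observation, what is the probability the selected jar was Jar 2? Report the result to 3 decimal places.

Posterior probability ≈ 0.704

Tabulate prior·likelihood by source: [1] prior 0.11, lik 0.6667, product 0.07333; [2] prior 0.67, lik 0.6154, product 0.4123; [3] prior 0.22, lik 0.4545, product 0.1000.
Normalizing constant = 0.58564; the posterior for Jar 2 is its product over the sum, 0.4123/0.58564 = 0.704.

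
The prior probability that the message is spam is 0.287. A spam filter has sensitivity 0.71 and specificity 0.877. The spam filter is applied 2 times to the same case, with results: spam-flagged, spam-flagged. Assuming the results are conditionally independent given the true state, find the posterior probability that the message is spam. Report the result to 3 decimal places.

Posterior P(H) ≈ 0.931

Let H be the event that the message is spam; start with P(H) = 0.287. P('spam-flagged'|H) = 0.71, P('spam-flagged'|¬H) = 0.123.
Update on result 1 ('spam-flagged'): P(H) ← 0.71·0.2870 / (0.71·0.2870 + 0.123·0.7130) = 0.20377/0.29147 = 0.6991.
Update on result 2 ('spam-flagged'): P(H) ← 0.71·0.6991 / (0.71·0.6991 + 0.123·0.3009) = 0.49637/0.53338 = 0.9306.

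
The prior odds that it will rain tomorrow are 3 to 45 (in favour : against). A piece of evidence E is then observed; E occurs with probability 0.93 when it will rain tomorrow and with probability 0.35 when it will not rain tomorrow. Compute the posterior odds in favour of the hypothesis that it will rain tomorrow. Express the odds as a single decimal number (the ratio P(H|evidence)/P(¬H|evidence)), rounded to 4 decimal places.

Posterior odds ≈ 0.1771

Prior odds = 3/45 = 0.066667.
Likelihood ratio for E = 0.93/0.35 = 2.6571.
Posterior odds = prior odds × LR = 0.17714.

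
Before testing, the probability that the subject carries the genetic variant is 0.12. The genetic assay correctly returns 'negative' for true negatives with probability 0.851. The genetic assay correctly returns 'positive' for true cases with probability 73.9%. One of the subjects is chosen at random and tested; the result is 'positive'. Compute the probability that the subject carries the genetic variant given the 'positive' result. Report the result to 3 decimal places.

Let H be the event that the subject carries the genetic variant. P(H) = 0.12, so P(¬H) = 0.88. With E the 'positive' result, P(E|H) = 0.739 and P(E|¬H) = 0.149.
P(E) = 0.739·0.12 + 0.149·0.88 = 0.088680 + 0.13112 = 0.21980.
By Bayes' theorem, P(H|E) = 0.088680 / 0.21980 = 0.403.

P(H | E) ≈ 0.403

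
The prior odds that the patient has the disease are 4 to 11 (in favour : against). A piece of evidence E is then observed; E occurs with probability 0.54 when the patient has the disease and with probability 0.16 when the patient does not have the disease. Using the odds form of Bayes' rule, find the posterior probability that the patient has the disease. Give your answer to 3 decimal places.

Prior odds = 4/11 = 0.36364. In log-odds, ln(0.36364) = -1.0116.
Add log likelihood ratio: ln(3.3750) = 1.2164.
Posterior log-odds = 0.20479, so posterior odds = exp(0.20479) = 1.2273. Converting, P(H|E) = 1.2273/2.2273 = 0.551.

Posterior probability ≈ 0.551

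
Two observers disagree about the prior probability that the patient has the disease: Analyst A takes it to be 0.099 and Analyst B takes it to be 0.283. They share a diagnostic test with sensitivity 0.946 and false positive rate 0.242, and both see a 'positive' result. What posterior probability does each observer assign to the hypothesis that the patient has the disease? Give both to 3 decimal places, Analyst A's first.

The likelihood ratio for a 'positive' result is 0.946/0.242 = 3.9091.
Analyst A: prior odds 0.099/0.901 = 0.10988; posterior odds 0.42952; posterior probability 0.300.
Analyst B: prior odds 0.283/0.717 = 0.39470; posterior odds 1.5429; posterior probability 0.607.

Analyst A: 0.300; Analyst B: 0.607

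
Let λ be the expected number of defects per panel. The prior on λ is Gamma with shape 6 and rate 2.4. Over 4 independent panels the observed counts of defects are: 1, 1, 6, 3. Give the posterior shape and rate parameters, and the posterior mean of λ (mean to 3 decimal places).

Posterior: Gamma(shape=17, rate=6.4); mean ≈ 2.656

The Poisson likelihood adds the total count to the shape and the number of exposure periods to the rate. Here ∑xᵢ = 11 and n = 4, so shape 6→17 and rate 2.4→6.4.
Posterior mean = shape/rate = 17/6.4 = 2.656.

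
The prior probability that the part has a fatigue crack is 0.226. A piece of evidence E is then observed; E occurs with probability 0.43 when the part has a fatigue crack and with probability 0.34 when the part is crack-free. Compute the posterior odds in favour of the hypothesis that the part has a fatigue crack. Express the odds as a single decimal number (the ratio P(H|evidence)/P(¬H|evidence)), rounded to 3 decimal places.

Posterior odds ≈ 0.369

Prior odds = 0.226/(1−0.226) = 0.29199.
Likelihood ratio for E = 0.43/0.34 = 1.2647.
Posterior odds = prior odds × LR = 0.36928.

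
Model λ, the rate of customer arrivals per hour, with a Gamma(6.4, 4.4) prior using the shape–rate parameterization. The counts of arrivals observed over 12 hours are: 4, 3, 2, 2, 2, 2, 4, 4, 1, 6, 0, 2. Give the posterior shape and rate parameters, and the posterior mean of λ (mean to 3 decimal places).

The Poisson likelihood adds the total count to the shape and the number of exposure periods to the rate. Here ∑xᵢ = 32 and n = 12, so shape 6.4→38.4 and rate 4.4→16.4.
E[λ | data] = 38.4/16.4 = 2.341.

Posterior: Gamma(shape=38.4, rate=16.4); mean ≈ 2.341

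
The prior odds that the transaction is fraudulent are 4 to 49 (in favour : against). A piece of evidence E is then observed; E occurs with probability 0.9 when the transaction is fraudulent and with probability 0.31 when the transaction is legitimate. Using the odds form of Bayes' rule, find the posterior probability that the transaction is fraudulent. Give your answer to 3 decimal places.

Posterior probability ≈ 0.192

Prior odds = 4/49 = 0.081633. In log-odds, ln(0.081633) = -2.5055.
Add log likelihood ratio: ln(2.9032) = 1.0658.
Posterior log-odds = -1.4397, so posterior odds = exp(-1.4397) = 0.23700. Converting, P(H|E) = 0.23700/1.2370 = 0.192.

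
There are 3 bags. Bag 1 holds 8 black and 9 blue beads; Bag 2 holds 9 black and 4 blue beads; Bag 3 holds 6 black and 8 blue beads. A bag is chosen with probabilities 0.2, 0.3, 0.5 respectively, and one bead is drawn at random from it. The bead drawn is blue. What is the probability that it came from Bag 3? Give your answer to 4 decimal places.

P(blue|Bag 1) = 0.5294; P(blue|Bag 2) = 0.3077; P(blue|Bag 3) = 0.5714.
Prior × likelihood for each source: 0.2·0.5294=0.1059, 0.3·0.3077=0.09231, 0.5·0.5714=0.2857. Summing gives P(blue) = 0.48390.
P(Bag 3 | blue) = 0.2857 / 0.48390 = 0.5904.

Posterior probability ≈ 0.5904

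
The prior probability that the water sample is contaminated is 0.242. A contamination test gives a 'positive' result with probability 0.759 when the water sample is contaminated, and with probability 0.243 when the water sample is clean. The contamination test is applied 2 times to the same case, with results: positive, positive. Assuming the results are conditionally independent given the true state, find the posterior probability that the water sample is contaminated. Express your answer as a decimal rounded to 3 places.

Let H be the event that the water sample is contaminated; start with P(H) = 0.242. P('positive'|H) = 0.759, P('positive'|¬H) = 0.243.
Update on result 1 ('positive'): P(H) ← 0.759·0.2420 / (0.759·0.2420 + 0.243·0.7580) = 0.18368/0.36787 = 0.4993.
Update on result 2 ('positive'): P(H) ← 0.759·0.4993 / (0.759·0.4993 + 0.243·0.5007) = 0.37897/0.50064 = 0.7570.

Posterior P(H) ≈ 0.757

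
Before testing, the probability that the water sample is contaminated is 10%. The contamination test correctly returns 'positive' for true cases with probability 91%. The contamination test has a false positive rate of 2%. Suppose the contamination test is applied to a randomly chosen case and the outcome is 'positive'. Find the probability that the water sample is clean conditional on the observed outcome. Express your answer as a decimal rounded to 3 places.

P(¬H | E) ≈ 0.165

Write H for 'the water sample is contaminated'. Prior odds H:¬H = 0.1/0.9 = 0.11111. For the 'positive' outcome, the likelihood ratio is 0.91/0.02 = 45.500.
Posterior odds = 0.11111 × 45.500 = 5.0556, so P(H|E) = 5.0556/(1+5.0556) = 0.835. Then P(¬H|E) = 1 − 0.835 = 0.165.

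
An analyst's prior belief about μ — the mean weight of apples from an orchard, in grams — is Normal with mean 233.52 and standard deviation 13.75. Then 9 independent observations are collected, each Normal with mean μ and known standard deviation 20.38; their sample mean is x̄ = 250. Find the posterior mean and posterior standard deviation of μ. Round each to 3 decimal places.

Posterior mean ≈ 246.767; posterior SD ≈ 6.091

Prior precision 1/τ₀² = 1/13.75² = 0.00528926; data precision n/σ² = 9/20.38² = 0.0216688.
Posterior precision = 0.00528926 + 0.0216688 = 0.0269580, giving posterior SD = 1/√0.0269580 = 6.091.
Posterior mean = (0.00528926·233.52 + 0.0216688·250) / 0.0269580 = 246.767.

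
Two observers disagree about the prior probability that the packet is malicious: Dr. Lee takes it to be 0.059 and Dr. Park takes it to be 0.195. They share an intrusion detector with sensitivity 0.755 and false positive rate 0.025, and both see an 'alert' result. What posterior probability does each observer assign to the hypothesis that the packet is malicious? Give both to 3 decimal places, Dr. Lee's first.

The likelihood ratio for an 'alert' result is 0.755/0.025 = 30.200.
Dr. Lee: prior odds 0.059/0.941 = 0.062699; posterior odds 1.8935; posterior probability 0.654.
Dr. Park: prior odds 0.195/0.805 = 0.24224; posterior odds 7.3155; posterior probability 0.880.

Dr. Lee: 0.654; Dr. Park: 0.880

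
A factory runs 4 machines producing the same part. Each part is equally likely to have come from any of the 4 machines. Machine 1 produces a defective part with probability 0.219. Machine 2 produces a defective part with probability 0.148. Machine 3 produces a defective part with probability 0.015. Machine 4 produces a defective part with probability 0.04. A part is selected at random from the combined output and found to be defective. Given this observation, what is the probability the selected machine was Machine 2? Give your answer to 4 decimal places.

Posterior probability ≈ 0.3507

P(defective|M1) = 0.219; P(defective|M2) = 0.148; P(defective|M3) = 0.015; P(defective|M4) = 0.04.
Prior × likelihood for each source: 0.25·0.219=0.05475, 0.25·0.148=0.03700, 0.25·0.015=0.003750, 0.25·0.04=0.01000. Summing gives P(defective) = 0.10550.
P(Machine 2 | defective) = 0.03700 / 0.10550 = 0.3507.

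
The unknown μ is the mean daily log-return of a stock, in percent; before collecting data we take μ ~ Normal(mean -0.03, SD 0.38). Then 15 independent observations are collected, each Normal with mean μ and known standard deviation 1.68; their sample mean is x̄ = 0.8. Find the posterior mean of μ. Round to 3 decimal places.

Posterior mean ≈ 0.330

With known σ, the Normal prior is conjugate. Weight on the data is w = (n/σ²)/(n/σ² + 1/τ₀²) = 5.31463/(5.31463+6.92521) = 0.43421.
Posterior mean = w·x̄ + (1−w)·μ₀ = 0.43421·0.8 + 0.56579·-0.03 = 0.330.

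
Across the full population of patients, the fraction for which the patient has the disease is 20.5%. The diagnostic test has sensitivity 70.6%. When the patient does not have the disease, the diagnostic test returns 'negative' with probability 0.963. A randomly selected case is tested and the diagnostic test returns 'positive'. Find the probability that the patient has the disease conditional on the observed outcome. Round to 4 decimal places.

P(H | E) ≈ 0.8311

Write H for 'the patient has the disease'. Prior odds H:¬H = 0.205/0.795 = 0.25786. For the 'positive' outcome, the likelihood ratio is 0.706/0.037 = 19.081.
Posterior odds = 0.25786 × 19.081 = 4.9203, so P(H|E) = 4.9203/(1+4.9203) = 0.8311.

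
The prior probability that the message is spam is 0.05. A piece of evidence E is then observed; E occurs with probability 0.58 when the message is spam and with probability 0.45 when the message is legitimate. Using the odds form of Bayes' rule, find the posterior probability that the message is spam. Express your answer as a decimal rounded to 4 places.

Posterior probability ≈ 0.0635

Prior odds = 0.05/(1−0.05) = 0.052632.
Likelihood ratio for E = 0.58/0.45 = 1.2889.
Posterior odds = prior odds × LR = 0.067836.
Posterior probability = odds/(1+odds) = 0.067836/1.0678 = 0.0635.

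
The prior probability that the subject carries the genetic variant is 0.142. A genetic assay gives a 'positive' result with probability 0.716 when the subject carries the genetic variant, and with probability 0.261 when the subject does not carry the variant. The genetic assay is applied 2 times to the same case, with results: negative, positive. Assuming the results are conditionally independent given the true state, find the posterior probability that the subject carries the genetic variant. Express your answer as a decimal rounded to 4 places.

Posterior P(H) ≈ 0.1486

With H the event that the subject carries the genetic variant, the joint likelihood of the observed sequence is P(data|H) = 0.284·0.716 = 0.20334 and P(data|¬H) = 0.739·0.261 = 0.19288.
Bayes: P(H|data) = 0.142·0.20334 / (0.142·0.20334 + 0.858·0.19288) = 0.028875/0.19437 = 0.1486.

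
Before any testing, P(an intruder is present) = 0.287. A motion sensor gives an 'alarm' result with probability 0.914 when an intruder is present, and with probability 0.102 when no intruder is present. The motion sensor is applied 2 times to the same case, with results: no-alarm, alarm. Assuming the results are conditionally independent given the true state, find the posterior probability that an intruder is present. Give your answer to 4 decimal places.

Posterior P(H) ≈ 0.2567

Let H be the event that an intruder is present; start with P(H) = 0.287. P('alarm'|H) = 0.914, P('alarm'|¬H) = 0.102.
Update on result 1 ('no-alarm'): P(H) ← 0.086·0.2870 / (0.086·0.2870 + 0.898·0.7130) = 0.024682/0.66496 = 0.0371.
Update on result 2 ('alarm'): P(H) ← 0.914·0.0371 / (0.914·0.0371 + 0.102·0.9629) = 0.033926/0.13214 = 0.2567.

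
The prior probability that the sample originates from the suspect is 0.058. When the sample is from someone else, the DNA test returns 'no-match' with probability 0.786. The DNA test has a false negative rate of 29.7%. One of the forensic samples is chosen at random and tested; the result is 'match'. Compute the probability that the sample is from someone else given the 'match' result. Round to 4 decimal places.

P(¬H | E) ≈ 0.8318

Let H be the event that the sample originates from the suspect. P(H) = 0.058, so P(¬H) = 0.942. With E the 'match' result, P(E|H) = 0.703 and P(E|¬H) = 0.214.
P(E) = 0.703·0.058 + 0.214·0.942 = 0.040774 + 0.20159 = 0.24236.
By Bayes' theorem, P(H|E) = 0.040774 / 0.24236 = 0.1682. Hence P(¬H|E) = 1 − 0.1682 = 0.8318.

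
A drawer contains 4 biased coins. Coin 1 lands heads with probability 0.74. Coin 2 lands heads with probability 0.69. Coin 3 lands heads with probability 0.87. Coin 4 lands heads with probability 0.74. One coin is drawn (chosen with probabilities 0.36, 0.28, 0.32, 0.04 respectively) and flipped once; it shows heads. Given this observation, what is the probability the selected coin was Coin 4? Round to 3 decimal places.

Posterior probability ≈ 0.039

Tabulate prior·likelihood by source: [1] prior 0.36, lik 0.74, product 0.2664; [2] prior 0.28, lik 0.69, product 0.1932; [3] prior 0.32, lik 0.87, product 0.2784; [4] prior 0.04, lik 0.74, product 0.02960.
Normalizing constant = 0.76760; the posterior for Coin 4 is its product over the sum, 0.02960/0.76760 = 0.039.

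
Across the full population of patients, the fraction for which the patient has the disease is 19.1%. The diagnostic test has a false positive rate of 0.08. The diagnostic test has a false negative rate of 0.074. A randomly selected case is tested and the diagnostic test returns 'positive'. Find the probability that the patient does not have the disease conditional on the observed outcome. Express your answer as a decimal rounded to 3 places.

Write H for 'the patient has the disease'. Prior odds H:¬H = 0.191/0.809 = 0.23609. For the 'positive' outcome, the likelihood ratio is 0.926/0.08 = 11.575.
Posterior odds = 0.23609 × 11.575 = 2.7328, so P(H|E) = 2.7328/(1+2.7328) = 0.732. Then P(¬H|E) = 1 − 0.732 = 0.268.

P(¬H | E) ≈ 0.268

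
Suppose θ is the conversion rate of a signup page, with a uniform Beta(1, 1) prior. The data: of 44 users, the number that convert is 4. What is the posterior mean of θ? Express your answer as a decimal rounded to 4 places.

Posterior mean ≈ 0.1087

The binomial likelihood is conjugate to the Beta prior: with 4 successes and 40 failures, the posterior is Beta(1+4, 1+40) = Beta(5, 41).
E[θ | data] = 5/(5+41) = 0.1087.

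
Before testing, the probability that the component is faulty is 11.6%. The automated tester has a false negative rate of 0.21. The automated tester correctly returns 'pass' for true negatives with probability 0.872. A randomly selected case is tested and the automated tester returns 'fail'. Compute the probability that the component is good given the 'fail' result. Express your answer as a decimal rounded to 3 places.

Write H for 'the component is faulty'. Prior odds H:¬H = 0.116/0.884 = 0.13122. For the 'fail' outcome, the likelihood ratio is 0.79/0.128 = 6.1719.
Posterior odds = 0.13122 × 6.1719 = 0.80988, so P(H|E) = 0.80988/(1+0.80988) = 0.447. Then P(¬H|E) = 1 − 0.447 = 0.553.

P(¬H | E) ≈ 0.553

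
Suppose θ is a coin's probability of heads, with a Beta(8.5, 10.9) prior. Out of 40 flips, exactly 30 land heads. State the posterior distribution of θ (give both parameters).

The binomial likelihood is conjugate to the Beta prior: with 30 successes and 10 failures, the posterior is Beta(8.5+30, 10.9+10) = Beta(38.5, 20.9).

Posterior: Beta(38.5, 20.9)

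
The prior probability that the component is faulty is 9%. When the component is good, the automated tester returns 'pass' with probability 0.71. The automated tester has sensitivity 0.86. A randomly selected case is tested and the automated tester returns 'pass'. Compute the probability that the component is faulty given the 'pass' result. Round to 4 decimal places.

Write H for 'the component is faulty'. Prior odds H:¬H = 0.09/0.91 = 0.098901. For the 'pass' outcome, the likelihood ratio is 0.14/0.71 = 0.19718.
Posterior odds = 0.098901 × 0.19718 = 0.019502, so P(H|E) = 0.019502/(1+0.019502) = 0.0191.

P(H | E) ≈ 0.0191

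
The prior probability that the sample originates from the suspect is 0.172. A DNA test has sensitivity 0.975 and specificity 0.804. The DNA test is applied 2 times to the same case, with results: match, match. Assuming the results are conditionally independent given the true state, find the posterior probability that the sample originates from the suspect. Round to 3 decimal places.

With H the event that the sample originates from the suspect, the joint likelihood of the observed sequence is P(data|H) = 0.975·0.975 = 0.95062 and P(data|¬H) = 0.196·0.196 = 0.038416.
Bayes: P(H|data) = 0.172·0.95062 / (0.172·0.95062 + 0.828·0.038416) = 0.16351/0.19532 = 0.8371.

Posterior P(H) ≈ 0.837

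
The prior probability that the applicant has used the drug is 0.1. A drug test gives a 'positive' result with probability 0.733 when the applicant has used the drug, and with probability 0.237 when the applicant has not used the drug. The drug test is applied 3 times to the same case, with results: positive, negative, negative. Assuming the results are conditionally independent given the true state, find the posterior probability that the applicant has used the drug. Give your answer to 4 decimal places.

With H the event that the applicant has used the drug, the joint likelihood of the observed sequence is P(data|H) = 0.733·0.267·0.267 = 0.052255 and P(data|¬H) = 0.237·0.763·0.763 = 0.13797.
Bayes: P(H|data) = 0.1·0.052255 / (0.1·0.052255 + 0.9·0.13797) = 0.0052255/0.12940 = 0.0404.

Posterior P(H) ≈ 0.0404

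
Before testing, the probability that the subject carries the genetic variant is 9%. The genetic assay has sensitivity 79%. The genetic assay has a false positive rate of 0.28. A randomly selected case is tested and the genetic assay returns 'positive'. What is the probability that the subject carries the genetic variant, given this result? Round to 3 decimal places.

Write H for 'the subject carries the genetic variant'. Prior odds H:¬H = 0.09/0.91 = 0.098901. For the 'positive' outcome, the likelihood ratio is 0.79/0.28 = 2.8214.
Posterior odds = 0.098901 × 2.8214 = 0.27904, so P(H|E) = 0.27904/(1+0.27904) = 0.218.

P(H | E) ≈ 0.218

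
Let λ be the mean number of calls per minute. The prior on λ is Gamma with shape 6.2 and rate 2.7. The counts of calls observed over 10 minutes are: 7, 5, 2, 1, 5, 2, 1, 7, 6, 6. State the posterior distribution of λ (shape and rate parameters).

Posterior: Gamma(shape=48.2, rate=12.7)

The Poisson likelihood adds the total count to the shape and the number of exposure periods to the rate. Here ∑xᵢ = 42 and n = 10, so shape 6.2→48.2 and rate 2.7→12.7.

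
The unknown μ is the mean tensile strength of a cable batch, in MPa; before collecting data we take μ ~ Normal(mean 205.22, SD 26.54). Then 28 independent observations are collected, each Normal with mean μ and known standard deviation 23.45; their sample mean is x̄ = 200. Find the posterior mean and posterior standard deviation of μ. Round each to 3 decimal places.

Prior precision 1/τ₀² = 1/26.54² = 0.00141971; data precision n/σ² = 28/23.45² = 0.0509181.
Posterior precision = 0.00141971 + 0.0509181 = 0.0523378, giving posterior SD = 1/√0.0523378 = 4.371.
Posterior mean = (0.00141971·205.22 + 0.0509181·200) / 0.0523378 = 200.142.

Posterior mean ≈ 200.142; posterior SD ≈ 4.371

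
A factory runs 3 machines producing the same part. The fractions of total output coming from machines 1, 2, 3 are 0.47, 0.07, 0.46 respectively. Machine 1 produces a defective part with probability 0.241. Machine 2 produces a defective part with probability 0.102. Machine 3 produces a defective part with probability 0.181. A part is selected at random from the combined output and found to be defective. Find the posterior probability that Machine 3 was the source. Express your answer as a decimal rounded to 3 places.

Tabulate prior·likelihood by source: [1] prior 0.47, lik 0.241, product 0.1133; [2] prior 0.07, lik 0.102, product 0.007140; [3] prior 0.46, lik 0.181, product 0.08326.
Normalizing constant = 0.20367; the posterior for Machine 3 is its product over the sum, 0.08326/0.20367 = 0.409.

Posterior probability ≈ 0.409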